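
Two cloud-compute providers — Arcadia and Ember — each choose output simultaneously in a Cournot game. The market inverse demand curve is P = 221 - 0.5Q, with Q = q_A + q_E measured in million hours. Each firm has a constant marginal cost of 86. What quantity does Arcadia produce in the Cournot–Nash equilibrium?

A representative firm's profit is π_i = q_i(221 - 0.5Q) - 86q_i.
Setting ∂π_i/∂q_i = 0 with rivals' quantities fixed: 135 - q_i - (1/2)q_j = 0.
By symmetry each firm produces the same amount; substituting q_j = q_i yields q_i = 135/(3/2) = 90.

90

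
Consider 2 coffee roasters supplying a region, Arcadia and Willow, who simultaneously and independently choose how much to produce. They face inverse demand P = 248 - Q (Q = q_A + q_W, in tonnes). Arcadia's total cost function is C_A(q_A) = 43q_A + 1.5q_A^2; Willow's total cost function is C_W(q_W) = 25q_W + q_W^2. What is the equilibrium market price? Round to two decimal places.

Arcadia's profit: π_A = (248 - Q)q_A - (43q_A + (3/2)q_A²). Setting ∂π_A/∂q_A = 0: 205 - 5q_A - (q_W) = 0.
Willow's first-order condition: 223 - 4q_W - (q_A) = 0.
Rearranging gives the reaction functions q_A = (205 - q_W)/5 and q_W = (223 - q_A)/4.
Solving the pair: q_A = 597/19, q_W = 910/19.
Total output Q = 1507/19, so price P = 248 - 1507/19 = 168.6842.

168.68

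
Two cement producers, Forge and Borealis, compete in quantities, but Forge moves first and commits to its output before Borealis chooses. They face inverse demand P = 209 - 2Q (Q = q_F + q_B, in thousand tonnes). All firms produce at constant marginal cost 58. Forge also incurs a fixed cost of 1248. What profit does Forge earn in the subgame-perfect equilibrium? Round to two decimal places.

177.06

Solve by backward induction. Given q_F, the follower Borealis maximises π_B = (209 - 2q_F - 2q_B)q_B - 58q_B.
Follower FOC: 151 - 2q_F - 4q_B = 0, so q_B(q_F) = (151 - 2q_F)/4.
The leader anticipates this reaction. Substituting into P = 209 - 2Q gives P = 267/2 - q_F, so π_F = (267/2 - q_F)q_F - 58q_F.
Leader FOC: 151/2 - 2q_F = 0, so q_F = 151/4.
Then q_B = (151 - 2·(151/4))/4 = 151/8.
Price P = 209 - 2·(453/8) = 383/4.
Forge's profit: (383/4 - 58)·(151/4) - 1248 = 177.0625.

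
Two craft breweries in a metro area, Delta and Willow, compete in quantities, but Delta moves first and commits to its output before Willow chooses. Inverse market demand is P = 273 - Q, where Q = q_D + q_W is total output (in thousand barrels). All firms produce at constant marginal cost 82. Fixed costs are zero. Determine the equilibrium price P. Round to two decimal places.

129.75

Solve by backward induction. Given q_D, the follower Willow maximises π_W = (273 - q_D - q_W)q_W - 82q_W.
∂π_W/∂q_W = 191 - q_D - 2q_W = 0 gives the reaction function q_W = (191 - q_D)/2.
The leader anticipates this reaction. Substituting into P = 273 - Q gives P = 355/2 - (1/2)q_D, so π_D = (355/2 - (1/2)q_D)q_D - 82q_D.
Maximising: ∂π_D/∂q_D = 191/2 - q_D = 0, giving q_D = 191/2.
Then q_W = (191 - 191/2)/2 = 191/4.
Total output Q = 573/4, so price P = 273 - 573/4 = 519/4.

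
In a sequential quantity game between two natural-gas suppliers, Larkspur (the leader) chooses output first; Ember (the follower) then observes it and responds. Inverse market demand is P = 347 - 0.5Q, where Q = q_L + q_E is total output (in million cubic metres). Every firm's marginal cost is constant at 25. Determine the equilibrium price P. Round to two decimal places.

105.50

Solve by backward induction. Given q_L, the follower Ember maximises π_E = (347 - (1/2)q_L - (1/2)q_E)q_E - 25q_E.
∂π_E/∂q_E = 322 - (1/2)q_L - q_E = 0 gives the reaction function q_E = (322 - (1/2)q_L).
Larkspur substitutes q_E(q_L) into its own profit: π_L = q_L(347 - (1/2)q_L - (322 - (1/2)q_L)/2) - 25q_L = (186 - (1/4)q_L)q_L - 25q_L.
Maximising: ∂π_L/∂q_L = 161 - (1/2)q_L = 0, giving q_L = 322.
Then q_E = (322 - (1/2)·322) = 161.
Total output Q = 483, so price P = 347 - (1/2)·483 = 211/2.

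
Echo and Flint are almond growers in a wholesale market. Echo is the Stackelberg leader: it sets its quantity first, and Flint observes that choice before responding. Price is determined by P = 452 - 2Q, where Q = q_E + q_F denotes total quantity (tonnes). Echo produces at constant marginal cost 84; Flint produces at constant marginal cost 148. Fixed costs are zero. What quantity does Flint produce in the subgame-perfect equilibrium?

The follower Flint best-responds to any q_E: π_F = (452 - 2Q)q_F - 148q_F.
Follower FOC: 304 - 2q_E - 4q_F = 0, so q_F(q_E) = (304 - 2q_E)/4.
Echo substitutes q_F(q_E) into its own profit: π_E = q_E(452 - 2q_E - (304 - 2q_E)/2) - 84q_E = (300 - q_E)q_E - 84q_E.
Leader FOC: 216 - 2q_E = 0, so q_E = 108.
Then q_F = (304 - 2·108)/4 = 22.

22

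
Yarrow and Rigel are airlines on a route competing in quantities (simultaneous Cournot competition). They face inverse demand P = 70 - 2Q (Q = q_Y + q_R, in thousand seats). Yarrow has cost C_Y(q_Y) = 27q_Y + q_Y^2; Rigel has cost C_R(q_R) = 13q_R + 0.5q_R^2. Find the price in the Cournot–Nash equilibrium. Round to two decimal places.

42.54

Yarrow's profit: π_Y = (70 - 2Q)q_Y - (27q_Y + q_Y²). Setting ∂π_Y/∂q_Y = 0: 43 - 6q_Y - 2(q_R) = 0.
Rigel's profit: π_R = (70 - 2Q)q_R - (13q_R + (1/2)q_R²). Setting ∂π_R/∂q_R = 0: 57 - 5q_R - 2(q_Y) = 0.
Rearranging gives the reaction functions q_Y = (43 - 2q_R)/6 and q_R = (57 - 2q_Y)/5.
Substituting one into the other gives q_Y = 101/26 and q_R = 128/13.
Total output Q = 357/26, so price P = 70 - 2·(357/26) = 553/13.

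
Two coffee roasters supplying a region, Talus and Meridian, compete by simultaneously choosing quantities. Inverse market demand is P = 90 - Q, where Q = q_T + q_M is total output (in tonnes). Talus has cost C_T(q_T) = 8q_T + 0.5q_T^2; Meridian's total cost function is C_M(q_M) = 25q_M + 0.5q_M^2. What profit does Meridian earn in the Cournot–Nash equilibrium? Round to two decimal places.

Talus's profit: π_T = (90 - Q)q_T - (8q_T + (1/2)q_T²). Setting ∂π_T/∂q_T = 0: 82 - 3q_T - (q_M) = 0.
Meridian's profit: π_M = (90 - Q)q_M - (25q_M + (1/2)q_M²). Setting ∂π_M/∂q_M = 0: 65 - 3q_M - (q_T) = 0.
So q_T = (82 - q_M)/3 and q_M = (65 - q_T)/3.
Solving the pair: q_T = 181/8, q_M = 113/8.
Price P = 90 - 147/4 = 213/4.
Meridian's profit: (213/4)·(113/8) - 25·(113/8) - (1/2)(113/8)² = 299.2734.

299.27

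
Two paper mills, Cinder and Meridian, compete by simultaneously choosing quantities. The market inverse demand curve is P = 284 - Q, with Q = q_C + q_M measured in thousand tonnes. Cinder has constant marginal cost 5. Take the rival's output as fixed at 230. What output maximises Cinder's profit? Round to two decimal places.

With the rival's output fixed at 230, Cinder's profit is π_C = (284 - 230 - q_C)q_C - (5q_C) = (54 - q_C)q_C - (5q_C).
∂π_C/∂q_C = 49 - 2q_C = 0, so q_C = 49/2.

24.50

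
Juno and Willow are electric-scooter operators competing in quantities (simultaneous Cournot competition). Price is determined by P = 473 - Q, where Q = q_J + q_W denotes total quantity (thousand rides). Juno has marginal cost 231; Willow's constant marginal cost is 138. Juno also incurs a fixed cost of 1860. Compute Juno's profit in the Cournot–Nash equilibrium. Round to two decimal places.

Juno's profit: π_J = (473 - Q)q_J - (231q_J). Setting ∂π_J/∂q_J = 0: 242 - 2q_J - (q_W) = 0.
Willow's profit: π_W = (473 - Q)q_W - (138q_W). Setting ∂π_W/∂q_W = 0: 335 - 2q_W - (q_J) = 0.
Best responses: q_J = (242 - q_W)/2, q_W = (335 - q_J)/2.
Solving the pair: q_J = 149/3, q_W = 428/3.
Price P = 473 - 577/3 = 842/3.
Juno's profit: (842/3 - 231)·(149/3) - 1860 = 606.7778.

606.78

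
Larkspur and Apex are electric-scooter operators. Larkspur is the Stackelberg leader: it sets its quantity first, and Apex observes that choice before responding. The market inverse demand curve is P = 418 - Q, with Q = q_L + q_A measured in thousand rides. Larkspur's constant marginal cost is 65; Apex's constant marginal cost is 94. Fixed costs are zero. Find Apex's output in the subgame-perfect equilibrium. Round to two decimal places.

66.50

Solve by backward induction. Given q_L, the follower Apex maximises π_A = (418 - q_L - q_A)q_A - 94q_A.
Follower FOC: 324 - q_L - 2q_A = 0, so q_A(q_L) = (324 - q_L)/2.
The leader anticipates this reaction. Substituting into P = 418 - Q gives P = 256 - (1/2)q_L, so π_L = (256 - (1/2)q_L)q_L - 65q_L.
Maximising: ∂π_L/∂q_L = 191 - q_L = 0, giving q_L = 191.
Then q_A = (324 - 191)/2 = 133/2.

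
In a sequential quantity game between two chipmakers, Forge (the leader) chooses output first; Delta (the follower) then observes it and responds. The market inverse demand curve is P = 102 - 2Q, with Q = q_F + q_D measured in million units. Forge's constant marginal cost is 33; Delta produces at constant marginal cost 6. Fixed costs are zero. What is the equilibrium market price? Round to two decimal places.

The follower Delta best-responds to any q_F: π_D = (102 - 2Q)q_D - 6q_D.
Follower FOC: 96 - 2q_F - 4q_D = 0, so q_D(q_F) = (96 - 2q_F)/4.
Forge substitutes q_D(q_F) into its own profit: π_F = q_F(102 - 2q_F - (96 - 2q_F)/2) - 33q_F = (54 - q_F)q_F - 33q_F.
Leader FOC: 21 - 2q_F = 0, so q_F = 21/2.
Then q_D = (96 - 2·(21/2))/4 = 75/4.
Total output Q = 117/4, so price P = 102 - 2·(117/4) = 87/2.

43.50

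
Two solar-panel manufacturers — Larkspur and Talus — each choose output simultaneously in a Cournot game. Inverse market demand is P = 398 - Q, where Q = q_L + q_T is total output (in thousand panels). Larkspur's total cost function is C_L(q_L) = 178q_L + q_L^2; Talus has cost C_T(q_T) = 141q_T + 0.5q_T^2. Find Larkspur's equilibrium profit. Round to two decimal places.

Larkspur's profit: π_L = (398 - Q)q_L - (178q_L + q_L²). Setting ∂π_L/∂q_L = 0: 220 - 4q_L - (q_T) = 0.
Talus's profit: π_T = (398 - Q)q_T - (141q_T + (1/2)q_T²). Setting ∂π_T/∂q_T = 0: 257 - 3q_T - (q_L) = 0.
Best responses: q_L = (220 - q_T)/4, q_T = (257 - q_L)/3.
Solving the pair: q_L = 403/11, q_T = 808/11.
Price P = 398 - 1211/11 = 287.9091.
Larkspur's profit: 287.9091·(403/11) - 178·(403/11) - (403/11)² = 2684.4463.

2684.45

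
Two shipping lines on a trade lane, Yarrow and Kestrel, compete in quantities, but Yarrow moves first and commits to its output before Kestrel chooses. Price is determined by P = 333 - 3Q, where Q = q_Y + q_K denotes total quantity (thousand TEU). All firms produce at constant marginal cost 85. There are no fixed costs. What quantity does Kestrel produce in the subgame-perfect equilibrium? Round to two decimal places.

20.67

Solve by backward induction. Given q_Y, the follower Kestrel maximises π_K = (333 - 3q_Y - 3q_K)q_K - 85q_K.
Follower FOC: 248 - 3q_Y - 6q_K = 0, so q_K(q_Y) = (248 - 3q_Y)/6.
Yarrow substitutes q_K(q_Y) into its own profit: π_Y = q_Y(333 - 3q_Y - (248 - 3q_Y)/2) - 85q_Y = (209 - (3/2)q_Y)q_Y - 85q_Y.
Leader FOC: 124 - 3q_Y = 0, so q_Y = 124/3.
Then q_K = (248 - 3·(124/3))/6 = 62/3.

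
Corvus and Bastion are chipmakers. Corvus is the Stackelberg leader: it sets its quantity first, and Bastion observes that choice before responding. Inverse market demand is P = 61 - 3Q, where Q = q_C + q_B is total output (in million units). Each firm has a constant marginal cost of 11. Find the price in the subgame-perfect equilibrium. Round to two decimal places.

23.50

Solve by backward induction. Given q_C, the follower Bastion maximises π_B = (61 - 3q_C - 3q_B)q_B - 11q_B.
Setting the follower's marginal profit to zero, 50 - 3q_C - 6q_B = 0, i.e. q_B = (50 - 3q_C)/6.
The leader anticipates this reaction. Substituting into P = 61 - 3Q gives P = 36 - (3/2)q_C, so π_C = (36 - (3/2)q_C)q_C - 11q_C.
The leader's first-order condition 25 - 3q_C = 0 yields q_C = 25/3.
Then q_B = (50 - 3·(25/3))/6 = 25/6.
Total output Q = 25/2, so price P = 61 - 3·(25/2) = 47/2.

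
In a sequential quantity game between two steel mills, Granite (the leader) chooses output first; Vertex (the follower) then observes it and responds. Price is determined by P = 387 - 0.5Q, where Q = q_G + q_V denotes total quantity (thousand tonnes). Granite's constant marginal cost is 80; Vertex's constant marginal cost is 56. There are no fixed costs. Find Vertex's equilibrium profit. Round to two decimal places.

17955.13

Solve by backward induction. Given q_G, the follower Vertex maximises π_V = (387 - (1/2)q_G - (1/2)q_V)q_V - 56q_V.
Setting the follower's marginal profit to zero, 331 - (1/2)q_G - q_V = 0, i.e. q_V = (331 - (1/2)q_G).
The leader anticipates this reaction. Substituting into P = 387 - 0.5Q gives P = 443/2 - (1/4)q_G, so π_G = (443/2 - (1/4)q_G)q_G - 80q_G.
The leader's first-order condition 283/2 - (1/2)q_G = 0 yields q_G = 283.
Then q_V = (331 - (1/2)·283) = 379/2.
Price P = 387 - (1/2)·(945/2) = 603/4.
Vertex's profit: (603/4 - 56)·(379/2) = 17955.1250.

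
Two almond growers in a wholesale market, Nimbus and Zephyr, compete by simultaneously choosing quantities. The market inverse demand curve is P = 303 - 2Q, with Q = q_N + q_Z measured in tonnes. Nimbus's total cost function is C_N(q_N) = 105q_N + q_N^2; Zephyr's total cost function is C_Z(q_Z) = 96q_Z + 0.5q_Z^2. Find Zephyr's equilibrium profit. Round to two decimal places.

2646.88

Nimbus's profit: π_N = (303 - 2Q)q_N - (105q_N + q_N²). Setting ∂π_N/∂q_N = 0: 198 - 6q_N - 2(q_Z) = 0.
Zephyr's first-order condition: 207 - 5q_Z - 2(q_N) = 0.
Best responses: q_N = (198 - 2q_Z)/6, q_Z = (207 - 2q_N)/5.
Substituting one into the other gives q_N = 288/13 and q_Z = 423/13.
Price P = 303 - 2·(711/13) = 193.6154.
Zephyr's profit: 193.6154·(423/13) - 96·(423/13) - (1/2)(423/13)² = 2646.8787.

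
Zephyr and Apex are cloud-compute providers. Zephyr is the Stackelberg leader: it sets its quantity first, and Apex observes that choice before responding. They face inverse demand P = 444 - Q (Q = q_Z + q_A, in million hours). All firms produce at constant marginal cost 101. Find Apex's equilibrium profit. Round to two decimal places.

7353.06

The follower Apex best-responds to any q_Z: π_A = (444 - Q)q_A - 101q_A.
Follower FOC: 343 - q_Z - 2q_A = 0, so q_A(q_Z) = (343 - q_Z)/2.
The leader anticipates this reaction. Substituting into P = 444 - Q gives P = 545/2 - (1/2)q_Z, so π_Z = (545/2 - (1/2)q_Z)q_Z - 101q_Z.
Maximising: ∂π_Z/∂q_Z = 343/2 - q_Z = 0, giving q_Z = 343/2.
Then q_A = (343 - 343/2)/2 = 343/4.
Price P = 444 - 1029/4 = 747/4.
Apex's profit: (747/4 - 101)·(343/4) = 7353.0625.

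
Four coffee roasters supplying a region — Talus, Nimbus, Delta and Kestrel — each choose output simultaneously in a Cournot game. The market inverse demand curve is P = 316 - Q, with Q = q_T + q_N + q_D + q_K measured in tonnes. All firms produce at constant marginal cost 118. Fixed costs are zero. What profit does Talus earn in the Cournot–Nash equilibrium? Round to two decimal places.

1568.16

Each firm earns π_i = (316 - Q)q_i - 118q_i.
Setting ∂π_i/∂q_i = 0 with rivals' quantities fixed: 198 - 2q_i - Σ_{j≠i} q_j = 0.
With identical firms every q_j equals q_i, so Σ_{j≠i} q_j = 3q_i and 198 = 5q_i, giving q_i = 198/5.
Price P = 316 - 792/5 = 788/5.
Talus's profit: (788/5 - 118)·(198/5) = 1568.1600.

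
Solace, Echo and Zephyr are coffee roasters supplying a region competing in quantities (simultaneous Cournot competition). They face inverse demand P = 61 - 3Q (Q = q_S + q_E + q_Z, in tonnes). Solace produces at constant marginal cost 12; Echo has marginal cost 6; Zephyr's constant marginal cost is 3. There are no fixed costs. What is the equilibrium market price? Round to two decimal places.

20.50

Solace's profit: π_S = (61 - 3Q)q_S - (12q_S). Setting ∂π_S/∂q_S = 0: 49 - 6q_S - 3(q_E + q_Z) = 0.
Echo's first-order condition: 55 - 6q_E - 3(q_S + q_Z) = 0.
Zephyr's first-order condition: 58 - 6q_Z - 3(q_S + q_E) = 0.
Adding the 3 first-order conditions: 162 − 12Q = 0, so Q = 27/2.
Back-substituting: q_S = (49 − 81/2)/3 = 17/6, q_E = (55 − 81/2)/3 = 29/6, q_Z = (58 − 81/2)/3 = 35/6.
Total output Q = 27/2, so price P = 61 - 3·(27/2) = 41/2.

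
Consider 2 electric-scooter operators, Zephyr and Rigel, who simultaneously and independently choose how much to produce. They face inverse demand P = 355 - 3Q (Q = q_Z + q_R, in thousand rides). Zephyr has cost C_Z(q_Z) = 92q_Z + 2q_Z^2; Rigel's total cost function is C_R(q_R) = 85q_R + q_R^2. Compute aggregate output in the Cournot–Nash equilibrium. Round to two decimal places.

45.14

Zephyr's profit: π_Z = (355 - 3Q)q_Z - (92q_Z + 2q_Z²). Setting ∂π_Z/∂q_Z = 0: 263 - 10q_Z - 3(q_R) = 0.
Rigel's profit: π_R = (355 - 3Q)q_R - (85q_R + q_R²). Setting ∂π_R/∂q_R = 0: 270 - 8q_R - 3(q_Z) = 0.
So q_Z = (263 - 3q_R)/10 and q_R = (270 - 3q_Z)/8.
Substituting one into the other gives q_Z = 1294/71 and q_R = 1911/71.
Total output Q = 1294/71 + 1911/71 = 45.1408.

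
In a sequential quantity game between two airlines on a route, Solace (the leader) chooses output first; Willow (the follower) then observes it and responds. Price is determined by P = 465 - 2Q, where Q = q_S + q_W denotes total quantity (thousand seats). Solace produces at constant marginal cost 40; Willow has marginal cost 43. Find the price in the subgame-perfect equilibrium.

Solve by backward induction. Given q_S, the follower Willow maximises π_W = (465 - 2q_S - 2q_W)q_W - 43q_W.
Follower FOC: 422 - 2q_S - 4q_W = 0, so q_W(q_S) = (422 - 2q_S)/4.
Solace substitutes q_W(q_S) into its own profit: π_S = q_S(465 - 2q_S - (422 - 2q_S)/2) - 40q_S = (254 - q_S)q_S - 40q_S.
Leader FOC: 214 - 2q_S = 0, so q_S = 107.
Then q_W = (422 - 2·107)/4 = 52.
Total output Q = 159, so price P = 465 - 2·159 = 147.

147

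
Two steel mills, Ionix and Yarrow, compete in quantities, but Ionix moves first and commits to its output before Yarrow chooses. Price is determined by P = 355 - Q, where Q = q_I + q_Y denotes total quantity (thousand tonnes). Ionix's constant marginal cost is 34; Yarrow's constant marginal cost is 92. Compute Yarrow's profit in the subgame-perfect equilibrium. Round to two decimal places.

The follower Yarrow best-responds to any q_I: π_Y = (355 - Q)q_Y - 92q_Y.
Setting the follower's marginal profit to zero, 263 - q_I - 2q_Y = 0, i.e. q_Y = (263 - q_I)/2.
Ionix substitutes q_Y(q_I) into its own profit: π_I = q_I(355 - q_I - (263 - q_I)/2) - 34q_I = (447/2 - (1/2)q_I)q_I - 34q_I.
Leader FOC: 379/2 - q_I = 0, so q_I = 379/2.
Then q_Y = (263 - 379/2)/2 = 147/4.
Price P = 355 - 905/4 = 515/4.
Yarrow's profit: (515/4 - 92)·(147/4) = 1350.5625.

1350.56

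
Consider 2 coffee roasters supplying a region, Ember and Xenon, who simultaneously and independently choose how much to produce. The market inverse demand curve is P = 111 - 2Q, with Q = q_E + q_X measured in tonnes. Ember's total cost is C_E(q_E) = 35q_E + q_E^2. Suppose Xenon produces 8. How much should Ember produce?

With the rival's output fixed at 8, Ember's profit is π_E = (111 - 2·8 - 2q_E)q_E - (35q_E + q_E²) = (95 - 2q_E)q_E - (35q_E + q_E²).
∂π_E/∂q_E = 60 - 6q_E = 0, so q_E = 10.

10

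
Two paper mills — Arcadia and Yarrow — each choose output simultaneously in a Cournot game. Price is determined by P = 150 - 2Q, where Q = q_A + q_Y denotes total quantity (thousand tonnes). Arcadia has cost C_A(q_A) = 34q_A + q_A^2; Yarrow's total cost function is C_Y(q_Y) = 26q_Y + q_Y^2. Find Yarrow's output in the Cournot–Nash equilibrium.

16

Arcadia's profit: π_A = (150 - 2Q)q_A - (34q_A + q_A²). Setting ∂π_A/∂q_A = 0: 116 - 6q_A - 2(q_Y) = 0.
Yarrow's first-order condition: 124 - 6q_Y - 2(q_A) = 0.
Best responses: q_A = (116 - 2q_Y)/6, q_Y = (124 - 2q_A)/6.
Substituting one into the other gives q_A = 14 and q_Y = 16.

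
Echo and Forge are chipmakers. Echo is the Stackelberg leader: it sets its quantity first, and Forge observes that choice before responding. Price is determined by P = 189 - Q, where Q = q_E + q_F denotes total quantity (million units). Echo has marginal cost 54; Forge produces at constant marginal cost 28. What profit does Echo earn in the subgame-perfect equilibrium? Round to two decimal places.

1485.13

The follower Forge best-responds to any q_E: π_F = (189 - Q)q_F - 28q_F.
∂π_F/∂q_F = 161 - q_E - 2q_F = 0 gives the reaction function q_F = (161 - q_E)/2.
Echo substitutes q_F(q_E) into its own profit: π_E = q_E(189 - q_E - (161 - q_E)/2) - 54q_E = (217/2 - (1/2)q_E)q_E - 54q_E.
The leader's first-order condition 109/2 - q_E = 0 yields q_E = 109/2.
Then q_F = (161 - 109/2)/2 = 213/4.
Price P = 189 - 431/4 = 325/4.
Echo's profit: (325/4 - 54)·(109/2) = 1485.1250.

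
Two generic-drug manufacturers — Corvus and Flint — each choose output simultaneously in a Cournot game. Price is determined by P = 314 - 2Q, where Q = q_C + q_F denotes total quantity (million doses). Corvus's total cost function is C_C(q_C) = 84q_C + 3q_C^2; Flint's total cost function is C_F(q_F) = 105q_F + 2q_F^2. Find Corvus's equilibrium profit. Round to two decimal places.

1750.42

Corvus's profit: π_C = (314 - 2Q)q_C - (84q_C + 3q_C²). Setting ∂π_C/∂q_C = 0: 230 - 10q_C - 2(q_F) = 0.
Flint's first-order condition: 209 - 8q_F - 2(q_C) = 0.
So q_C = (230 - 2q_F)/10 and q_F = (209 - 2q_C)/8.
Solving the pair: q_C = 711/38, q_F = 815/38.
Price P = 314 - 2·(763/19) = 233.6842.
Corvus's profit: 233.6842·(711/38) - 84·(711/38) - 3(711/38)² = 1750.4190.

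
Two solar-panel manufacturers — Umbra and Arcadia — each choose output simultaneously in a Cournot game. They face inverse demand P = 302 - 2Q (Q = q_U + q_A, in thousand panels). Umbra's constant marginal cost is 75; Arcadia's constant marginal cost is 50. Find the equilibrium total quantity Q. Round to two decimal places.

Umbra's profit: π_U = (302 - 2Q)q_U - (75q_U). Setting ∂π_U/∂q_U = 0: 227 - 4q_U - 2(q_A) = 0.
Arcadia's first-order condition: 252 - 4q_A - 2(q_U) = 0.
Rearranging gives the reaction functions q_U = (227 - 2q_A)/4 and q_A = (252 - 2q_U)/4.
Solving the pair: q_U = 101/3, q_A = 277/6.
Total output Q = 101/3 + 277/6 = 479/6.

79.83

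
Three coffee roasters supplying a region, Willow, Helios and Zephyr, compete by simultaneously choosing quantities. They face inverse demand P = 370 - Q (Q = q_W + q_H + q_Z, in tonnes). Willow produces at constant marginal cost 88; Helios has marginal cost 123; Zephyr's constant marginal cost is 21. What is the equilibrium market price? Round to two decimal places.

Willow's profit: π_W = (370 - Q)q_W - (88q_W). Setting ∂π_W/∂q_W = 0: 282 - 2q_W - (q_H + q_Z) = 0.
Helios's profit: π_H = (370 - Q)q_H - (123q_H). Setting ∂π_H/∂q_H = 0: 247 - 2q_H - (q_W + q_Z) = 0.
Zephyr's first-order condition: 349 - 2q_Z - (q_W + q_H) = 0.
Adding the 3 first-order conditions: 878 − 4Q = 0, so Q = 439/2.
Back-substituting: q_W = (282 − 439/2) = 125/2, q_H = (247 − 439/2) = 55/2, q_Z = (349 − 439/2) = 259/2.
Total output Q = 439/2, so price P = 370 - 439/2 = 301/2.

150.50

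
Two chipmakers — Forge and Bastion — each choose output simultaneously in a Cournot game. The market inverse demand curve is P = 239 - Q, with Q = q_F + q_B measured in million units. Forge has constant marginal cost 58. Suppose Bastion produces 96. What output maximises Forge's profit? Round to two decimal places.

With the rival's output fixed at 96, Forge's profit is π_F = (239 - 96 - q_F)q_F - (58q_F) = (143 - q_F)q_F - (58q_F).
∂π_F/∂q_F = 85 - 2q_F = 0, so q_F = 85/2.

42.50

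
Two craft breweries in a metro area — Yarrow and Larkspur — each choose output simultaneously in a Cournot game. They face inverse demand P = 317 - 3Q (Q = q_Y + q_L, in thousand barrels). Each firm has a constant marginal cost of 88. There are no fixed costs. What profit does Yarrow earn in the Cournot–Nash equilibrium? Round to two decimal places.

1942.26

Each firm earns π_i = (317 - 3Q)q_i - 88q_i.
First-order condition (treating rivals' output as given): 229 - 6q_i - 3q_j = 0.
With identical firms every q_j equals q_i, so q_j = q_i and 229 = 9q_i, giving q_i = 229/9.
Price P = 317 - 3·(458/9) = 493/3.
Yarrow's profit: (493/3 - 88)·(229/9) = 1942.2593.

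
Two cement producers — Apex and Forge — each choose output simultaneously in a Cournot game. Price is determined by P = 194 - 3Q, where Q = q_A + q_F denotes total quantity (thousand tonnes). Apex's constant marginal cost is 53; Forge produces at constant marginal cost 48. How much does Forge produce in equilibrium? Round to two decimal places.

16.78

Apex's profit: π_A = (194 - 3Q)q_A - (53q_A). Setting ∂π_A/∂q_A = 0: 141 - 6q_A - 3(q_F) = 0.
Forge's first-order condition: 146 - 6q_F - 3(q_A) = 0.
Best responses: q_A = (141 - 3q_F)/6, q_F = (146 - 3q_A)/6.
Substituting one into the other gives q_A = 136/9 and q_F = 151/9.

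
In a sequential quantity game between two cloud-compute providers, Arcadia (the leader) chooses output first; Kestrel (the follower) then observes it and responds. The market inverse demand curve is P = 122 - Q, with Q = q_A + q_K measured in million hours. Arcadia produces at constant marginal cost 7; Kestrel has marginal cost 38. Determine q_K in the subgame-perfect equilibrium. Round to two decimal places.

5.50

The follower Kestrel best-responds to any q_A: π_K = (122 - Q)q_K - 38q_K.
∂π_K/∂q_K = 84 - q_A - 2q_K = 0 gives the reaction function q_K = (84 - q_A)/2.
The leader anticipates this reaction. Substituting into P = 122 - Q gives P = 80 - (1/2)q_A, so π_A = (80 - (1/2)q_A)q_A - 7q_A.
The leader's first-order condition 73 - q_A = 0 yields q_A = 73.
Then q_K = (84 - 73)/2 = 11/2.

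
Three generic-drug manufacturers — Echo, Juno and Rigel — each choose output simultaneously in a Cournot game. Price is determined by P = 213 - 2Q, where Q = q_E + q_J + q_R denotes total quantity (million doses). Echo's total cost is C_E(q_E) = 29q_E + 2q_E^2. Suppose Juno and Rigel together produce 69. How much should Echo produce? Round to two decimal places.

5.75

With rivals' combined output fixed at 69, Echo's profit is π_E = (213 - 2·69 - 2q_E)q_E - (29q_E + 2q_E²) = (75 - 2q_E)q_E - (29q_E + 2q_E²).
∂π_E/∂q_E = 46 - 8q_E = 0, so q_E = 23/4.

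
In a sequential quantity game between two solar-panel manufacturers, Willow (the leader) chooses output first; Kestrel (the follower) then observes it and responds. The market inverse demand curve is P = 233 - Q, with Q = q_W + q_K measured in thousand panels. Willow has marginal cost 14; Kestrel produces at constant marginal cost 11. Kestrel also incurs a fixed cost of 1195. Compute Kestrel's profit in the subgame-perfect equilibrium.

2054

The follower Kestrel best-responds to any q_W: π_K = (233 - Q)q_K - 11q_K.
Setting the follower's marginal profit to zero, 222 - q_W - 2q_K = 0, i.e. q_K = (222 - q_W)/2.
Willow substitutes q_K(q_W) into its own profit: π_W = q_W(233 - q_W - (222 - q_W)/2) - 14q_W = (122 - (1/2)q_W)q_W - 14q_W.
Maximising: ∂π_W/∂q_W = 108 - q_W = 0, giving q_W = 108.
Then q_K = (222 - 108)/2 = 57.
Price P = 233 - 165 = 68.
Kestrel's profit: (68 - 11)·57 - 1195 = 2054.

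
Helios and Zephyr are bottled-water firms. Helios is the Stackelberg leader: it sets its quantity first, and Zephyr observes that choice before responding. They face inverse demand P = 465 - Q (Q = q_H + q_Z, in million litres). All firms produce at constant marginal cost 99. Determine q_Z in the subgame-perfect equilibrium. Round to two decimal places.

91.50

The follower Zephyr best-responds to any q_H: π_Z = (465 - Q)q_Z - 99q_Z.
Follower FOC: 366 - q_H - 2q_Z = 0, so q_Z(q_H) = (366 - q_H)/2.
The leader anticipates this reaction. Substituting into P = 465 - Q gives P = 282 - (1/2)q_H, so π_H = (282 - (1/2)q_H)q_H - 99q_H.
Leader FOC: 183 - q_H = 0, so q_H = 183.
Then q_Z = (366 - 183)/2 = 183/2.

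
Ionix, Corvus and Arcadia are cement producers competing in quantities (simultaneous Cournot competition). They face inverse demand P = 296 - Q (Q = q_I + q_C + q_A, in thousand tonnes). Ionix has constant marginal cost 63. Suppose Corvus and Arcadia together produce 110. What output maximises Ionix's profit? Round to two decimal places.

61.50

With rivals' combined output fixed at 110, Ionix's profit is π_I = (296 - 110 - q_I)q_I - (63q_I) = (186 - q_I)q_I - (63q_I).
∂π_I/∂q_I = 123 - 2q_I = 0, so q_I = 123/2.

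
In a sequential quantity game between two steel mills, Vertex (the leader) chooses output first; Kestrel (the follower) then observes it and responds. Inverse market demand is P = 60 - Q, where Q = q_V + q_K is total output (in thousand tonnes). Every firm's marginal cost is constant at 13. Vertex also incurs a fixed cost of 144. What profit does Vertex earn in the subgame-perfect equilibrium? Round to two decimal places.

Solve by backward induction. Given q_V, the follower Kestrel maximises π_K = (60 - q_V - q_K)q_K - 13q_K.
Follower FOC: 47 - q_V - 2q_K = 0, so q_K(q_V) = (47 - q_V)/2.
Vertex substitutes q_K(q_V) into its own profit: π_V = q_V(60 - q_V - (47 - q_V)/2) - 13q_V = (73/2 - (1/2)q_V)q_V - 13q_V.
The leader's first-order condition 47/2 - q_V = 0 yields q_V = 47/2.
Then q_K = (47 - 47/2)/2 = 47/4.
Price P = 60 - 141/4 = 99/4.
Vertex's profit: (99/4 - 13)·(47/2) - 144 = 1057/8.

132.13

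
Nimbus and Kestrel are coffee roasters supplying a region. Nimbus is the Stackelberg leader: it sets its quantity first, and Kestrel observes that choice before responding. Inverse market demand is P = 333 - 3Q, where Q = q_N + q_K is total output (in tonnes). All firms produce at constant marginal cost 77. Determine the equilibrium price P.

141

Solve by backward induction. Given q_N, the follower Kestrel maximises π_K = (333 - 3q_N - 3q_K)q_K - 77q_K.
Setting the follower's marginal profit to zero, 256 - 3q_N - 6q_K = 0, i.e. q_K = (256 - 3q_N)/6.
Nimbus substitutes q_K(q_N) into its own profit: π_N = q_N(333 - 3q_N - (256 - 3q_N)/2) - 77q_N = (205 - (3/2)q_N)q_N - 77q_N.
Leader FOC: 128 - 3q_N = 0, so q_N = 128/3.
Then q_K = (256 - 3·(128/3))/6 = 64/3.
Total output Q = 64, so price P = 333 - 3·64 = 141.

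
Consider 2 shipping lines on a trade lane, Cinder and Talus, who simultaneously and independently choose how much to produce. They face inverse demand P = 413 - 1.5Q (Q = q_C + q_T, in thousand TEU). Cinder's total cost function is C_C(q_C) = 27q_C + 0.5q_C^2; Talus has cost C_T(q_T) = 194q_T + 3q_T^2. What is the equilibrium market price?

260

Cinder's profit: π_C = (413 - 1.5Q)q_C - (27q_C + (1/2)q_C²). Setting ∂π_C/∂q_C = 0: 386 - 4q_C - (3/2)(q_T) = 0.
Talus's profit: π_T = (413 - 1.5Q)q_T - (194q_T + 3q_T²). Setting ∂π_T/∂q_T = 0: 219 - 9q_T - (3/2)(q_C) = 0.
Best responses: q_C = (386 - (3/2)q_T)/4, q_T = (219 - (3/2)q_C)/9.
Substituting one into the other gives q_C = 466/5 and q_T = 44/5.
Total output Q = 102, so price P = 413 - (3/2)·102 = 260.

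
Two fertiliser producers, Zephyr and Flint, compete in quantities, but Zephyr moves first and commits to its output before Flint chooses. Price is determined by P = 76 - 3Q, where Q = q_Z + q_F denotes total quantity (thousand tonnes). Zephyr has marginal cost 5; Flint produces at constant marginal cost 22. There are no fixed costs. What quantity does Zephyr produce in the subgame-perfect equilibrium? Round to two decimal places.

Solve by backward induction. Given q_Z, the follower Flint maximises π_F = (76 - 3q_Z - 3q_F)q_F - 22q_F.
∂π_F/∂q_F = 54 - 3q_Z - 6q_F = 0 gives the reaction function q_F = (54 - 3q_Z)/6.
Zephyr substitutes q_F(q_Z) into its own profit: π_Z = q_Z(76 - 3q_Z - (54 - 3q_Z)/2) - 5q_Z = (49 - (3/2)q_Z)q_Z - 5q_Z.
Leader FOC: 44 - 3q_Z = 0, so q_Z = 44/3.
Then q_F = (54 - 3·(44/3))/6 = 5/3.

14.67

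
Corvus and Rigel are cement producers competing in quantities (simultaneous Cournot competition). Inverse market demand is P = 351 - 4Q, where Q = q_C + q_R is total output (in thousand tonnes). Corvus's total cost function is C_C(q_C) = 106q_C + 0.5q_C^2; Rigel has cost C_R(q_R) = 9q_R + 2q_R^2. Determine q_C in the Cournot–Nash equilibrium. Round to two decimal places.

Corvus's profit: π_C = (351 - 4Q)q_C - (106q_C + (1/2)q_C²). Setting ∂π_C/∂q_C = 0: 245 - 9q_C - 4(q_R) = 0.
Rigel's first-order condition: 342 - 12q_R - 4(q_C) = 0.
So q_C = (245 - 4q_R)/9 and q_R = (342 - 4q_C)/12.
Substituting one into the other gives q_C = 393/23 and q_R = 1049/46.

17.09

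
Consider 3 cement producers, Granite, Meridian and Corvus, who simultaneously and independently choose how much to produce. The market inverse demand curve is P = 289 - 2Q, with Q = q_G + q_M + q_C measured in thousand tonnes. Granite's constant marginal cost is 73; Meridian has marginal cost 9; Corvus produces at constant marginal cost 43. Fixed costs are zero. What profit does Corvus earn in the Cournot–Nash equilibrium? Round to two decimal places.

1830.13

Granite's profit: π_G = (289 - 2Q)q_G - (73q_G). Setting ∂π_G/∂q_G = 0: 216 - 4q_G - 2(q_M + q_C) = 0.
Meridian's profit: π_M = (289 - 2Q)q_M - (9q_M). Setting ∂π_M/∂q_M = 0: 280 - 4q_M - 2(q_G + q_C) = 0.
Corvus's profit: π_C = (289 - 2Q)q_C - (43q_C). Setting ∂π_C/∂q_C = 0: 246 - 4q_C - 2(q_G + q_M) = 0.
Adding the 3 first-order conditions: 742 − 8Q = 0, so Q = 371/4.
Back-substituting: q_G = (216 − 371/2)/2 = 61/4, q_M = (280 − 371/2)/2 = 189/4, q_C = (246 − 371/2)/2 = 121/4.
Price P = 289 - 2·(371/4) = 207/2.
Corvus's profit: (207/2 - 43)·(121/4) = 1830.1250.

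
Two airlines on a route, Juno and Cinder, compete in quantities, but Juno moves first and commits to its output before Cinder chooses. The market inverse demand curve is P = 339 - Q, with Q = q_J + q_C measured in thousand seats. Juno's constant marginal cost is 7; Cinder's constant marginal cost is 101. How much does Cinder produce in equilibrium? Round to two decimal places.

The follower Cinder best-responds to any q_J: π_C = (339 - Q)q_C - 101q_C.
∂π_C/∂q_C = 238 - q_J - 2q_C = 0 gives the reaction function q_C = (238 - q_J)/2.
Juno substitutes q_C(q_J) into its own profit: π_J = q_J(339 - q_J - (238 - q_J)/2) - 7q_J = (220 - (1/2)q_J)q_J - 7q_J.
The leader's first-order condition 213 - q_J = 0 yields q_J = 213.
Then q_C = (238 - 213)/2 = 25/2.

12.50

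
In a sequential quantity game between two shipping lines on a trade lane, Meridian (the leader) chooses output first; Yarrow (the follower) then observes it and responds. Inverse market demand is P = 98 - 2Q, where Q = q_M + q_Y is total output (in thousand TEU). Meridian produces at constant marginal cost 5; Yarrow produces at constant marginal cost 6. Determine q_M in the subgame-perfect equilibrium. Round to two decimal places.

23.50

Solve by backward induction. Given q_M, the follower Yarrow maximises π_Y = (98 - 2q_M - 2q_Y)q_Y - 6q_Y.
Setting the follower's marginal profit to zero, 92 - 2q_M - 4q_Y = 0, i.e. q_Y = (92 - 2q_M)/4.
The leader anticipates this reaction. Substituting into P = 98 - 2Q gives P = 52 - q_M, so π_M = (52 - q_M)q_M - 5q_M.
The leader's first-order condition 47 - 2q_M = 0 yields q_M = 47/2.
Then q_Y = (92 - 2·(47/2))/4 = 45/4.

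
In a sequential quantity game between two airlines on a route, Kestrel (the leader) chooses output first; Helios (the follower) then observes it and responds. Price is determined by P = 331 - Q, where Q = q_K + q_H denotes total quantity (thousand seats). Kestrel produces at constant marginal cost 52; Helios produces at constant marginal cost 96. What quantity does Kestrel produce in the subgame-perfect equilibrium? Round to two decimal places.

The follower Helios best-responds to any q_K: π_H = (331 - Q)q_H - 96q_H.
Follower FOC: 235 - q_K - 2q_H = 0, so q_H(q_K) = (235 - q_K)/2.
The leader anticipates this reaction. Substituting into P = 331 - Q gives P = 427/2 - (1/2)q_K, so π_K = (427/2 - (1/2)q_K)q_K - 52q_K.
The leader's first-order condition 323/2 - q_K = 0 yields q_K = 323/2.
Then q_H = (235 - 323/2)/2 = 147/4.

161.50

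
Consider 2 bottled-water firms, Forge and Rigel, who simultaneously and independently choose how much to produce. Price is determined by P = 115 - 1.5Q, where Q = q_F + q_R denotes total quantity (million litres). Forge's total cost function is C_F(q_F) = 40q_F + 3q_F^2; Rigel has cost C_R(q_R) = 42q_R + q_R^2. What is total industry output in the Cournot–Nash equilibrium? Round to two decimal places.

Forge's profit: π_F = (115 - 1.5Q)q_F - (40q_F + 3q_F²). Setting ∂π_F/∂q_F = 0: 75 - 9q_F - (3/2)(q_R) = 0.
Rigel's first-order condition: 73 - 5q_R - (3/2)(q_F) = 0.
Best responses: q_F = (75 - (3/2)q_R)/9, q_R = (73 - (3/2)q_F)/5.
Solving the pair: q_F = 118/19, q_R = 242/19.
Total output Q = 118/19 + 242/19 = 360/19.

18.95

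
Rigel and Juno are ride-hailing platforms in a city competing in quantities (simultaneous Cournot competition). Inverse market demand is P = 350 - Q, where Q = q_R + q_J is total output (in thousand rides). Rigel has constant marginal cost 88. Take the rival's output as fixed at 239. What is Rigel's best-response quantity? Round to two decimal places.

With the rival's output fixed at 239, Rigel's profit is π_R = (350 - 239 - q_R)q_R - (88q_R) = (111 - q_R)q_R - (88q_R).
∂π_R/∂q_R = 23 - 2q_R = 0, so q_R = 23/2.

11.50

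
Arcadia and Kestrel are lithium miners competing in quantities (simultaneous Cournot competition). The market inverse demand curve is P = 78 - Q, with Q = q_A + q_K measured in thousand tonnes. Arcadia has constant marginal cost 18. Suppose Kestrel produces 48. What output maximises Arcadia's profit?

With the rival's output fixed at 48, Arcadia's profit is π_A = (78 - 48 - q_A)q_A - (18q_A) = (30 - q_A)q_A - (18q_A).
∂π_A/∂q_A = 12 - 2q_A = 0, so q_A = 6.

6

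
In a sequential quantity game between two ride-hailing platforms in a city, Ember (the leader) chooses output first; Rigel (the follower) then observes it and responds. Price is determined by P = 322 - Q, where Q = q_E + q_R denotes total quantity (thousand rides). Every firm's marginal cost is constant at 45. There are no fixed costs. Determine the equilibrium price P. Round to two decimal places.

The follower Rigel best-responds to any q_E: π_R = (322 - Q)q_R - 45q_R.
∂π_R/∂q_R = 277 - q_E - 2q_R = 0 gives the reaction function q_R = (277 - q_E)/2.
Ember substitutes q_R(q_E) into its own profit: π_E = q_E(322 - q_E - (277 - q_E)/2) - 45q_E = (367/2 - (1/2)q_E)q_E - 45q_E.
The leader's first-order condition 277/2 - q_E = 0 yields q_E = 277/2.
Then q_R = (277 - 277/2)/2 = 277/4.
Total output Q = 831/4, so price P = 322 - 831/4 = 457/4.

114.25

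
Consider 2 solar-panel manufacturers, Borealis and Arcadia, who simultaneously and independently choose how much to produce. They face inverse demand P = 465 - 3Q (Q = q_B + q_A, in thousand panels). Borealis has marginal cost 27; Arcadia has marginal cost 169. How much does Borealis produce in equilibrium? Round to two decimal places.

Borealis's profit: π_B = (465 - 3Q)q_B - (27q_B). Setting ∂π_B/∂q_B = 0: 438 - 6q_B - 3(q_A) = 0.
Arcadia's profit: π_A = (465 - 3Q)q_A - (169q_A). Setting ∂π_A/∂q_A = 0: 296 - 6q_A - 3(q_B) = 0.
Best responses: q_B = (438 - 3q_A)/6, q_A = (296 - 3q_B)/6.
Solving the pair: q_B = 580/9, q_A = 154/9.

64.44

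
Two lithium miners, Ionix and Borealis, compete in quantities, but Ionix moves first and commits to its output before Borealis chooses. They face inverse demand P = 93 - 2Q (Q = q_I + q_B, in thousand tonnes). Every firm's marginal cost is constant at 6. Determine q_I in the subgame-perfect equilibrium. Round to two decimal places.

Solve by backward induction. Given q_I, the follower Borealis maximises π_B = (93 - 2q_I - 2q_B)q_B - 6q_B.
Follower FOC: 87 - 2q_I - 4q_B = 0, so q_B(q_I) = (87 - 2q_I)/4.
The leader anticipates this reaction. Substituting into P = 93 - 2Q gives P = 99/2 - q_I, so π_I = (99/2 - q_I)q_I - 6q_I.
Maximising: ∂π_I/∂q_I = 87/2 - 2q_I = 0, giving q_I = 87/4.
Then q_B = (87 - 2·(87/4))/4 = 87/8.

21.75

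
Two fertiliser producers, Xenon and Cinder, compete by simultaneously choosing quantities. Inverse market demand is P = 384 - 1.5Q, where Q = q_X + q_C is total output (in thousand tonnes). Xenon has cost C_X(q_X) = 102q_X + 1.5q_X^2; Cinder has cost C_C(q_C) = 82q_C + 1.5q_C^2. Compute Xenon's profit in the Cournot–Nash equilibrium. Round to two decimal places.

4043.12

Xenon's profit: π_X = (384 - 1.5Q)q_X - (102q_X + (3/2)q_X²). Setting ∂π_X/∂q_X = 0: 282 - 6q_X - (3/2)(q_C) = 0.
Cinder's first-order condition: 302 - 6q_C - (3/2)(q_X) = 0.
Best responses: q_X = (282 - (3/2)q_C)/6, q_C = (302 - (3/2)q_X)/6.
Solving the pair: q_X = 1652/45, q_C = 1852/45.
Price P = 384 - (3/2)·(1168/15) = 1336/5.
Xenon's profit: (1336/5)·(1652/45) - 102·(1652/45) - (3/2)(1652/45)² = 4043.1170.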